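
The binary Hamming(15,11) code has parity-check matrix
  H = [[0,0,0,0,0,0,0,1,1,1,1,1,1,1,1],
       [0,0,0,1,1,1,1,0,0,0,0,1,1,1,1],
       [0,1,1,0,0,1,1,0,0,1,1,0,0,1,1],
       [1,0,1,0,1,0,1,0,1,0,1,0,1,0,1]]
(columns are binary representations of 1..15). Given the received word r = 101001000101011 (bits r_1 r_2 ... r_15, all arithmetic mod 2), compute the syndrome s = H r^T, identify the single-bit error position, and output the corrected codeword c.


s = (0, 0, 1, 1)^T, error position = 3, corrected codeword c = 100001000101011

Compute s = H r^T mod 2 one row at a time:
  s_1 = 0 + 0 + 1 + 0 + 1 + 0 + 1 + 1 = 4 ≡ 0 (mod 2).
  s_2 = 0 + 0 + 1 + 0 + 1 + 0 + 1 + 1 = 4 ≡ 0 (mod 2).
  s_3 = 0 + 1 + 1 + 0 + 1 + 0 + 1 + 1 = 5 ≡ 1 (mod 2).
  s_4 = 1 + 1 + 0 + 0 + 0 + 0 + 0 + 1 = 3 ≡ 1 (mod 2).
s = (0, 0, 1, 1)^T — this equals column 3 of H (binary 0011), so error is at position 3.
Correct: flip bit 3 of r = 101001000101011 to get c = 100001000101011.


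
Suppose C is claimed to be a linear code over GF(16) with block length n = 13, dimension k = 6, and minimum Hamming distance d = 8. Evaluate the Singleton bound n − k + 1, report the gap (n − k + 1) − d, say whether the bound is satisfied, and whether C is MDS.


Singleton RHS = n − k + 1 = 8, slack = 0, bound satisfied, MDS.

Singleton bound: d ≤ n − k + 1.
Here n = 13, k = 6, so n − k + 1 = 8.
Given d = 8, check d ≤ 8: YES.
Slack = (n − k + 1) − d = 0.
The code is MDS (slack = 0).
Description: the claimed parameters are [13, 6, 8]_16; such a code would be MDS (meets Singleton bound).


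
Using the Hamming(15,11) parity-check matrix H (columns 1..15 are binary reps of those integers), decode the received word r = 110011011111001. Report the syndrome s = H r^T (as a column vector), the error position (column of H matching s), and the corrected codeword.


s = (0, 0, 1, 1)^T, error position = 3, corrected codeword c = 111011011111001

Compute s = H r^T mod 2 one row at a time:
  s_1 = 1 + 1 + 1 + 1 + 1 + 0 + 0 + 1 = 6 ≡ 0 (mod 2).
  s_2 = 0 + 1 + 1 + 0 + 1 + 0 + 0 + 1 = 4 ≡ 0 (mod 2).
  s_3 = 1 + 0 + 1 + 0 + 1 + 1 + 0 + 1 = 5 ≡ 1 (mod 2).
  s_4 = 1 + 0 + 1 + 0 + 1 + 1 + 0 + 1 = 5 ≡ 1 (mod 2).
s = (0, 0, 1, 1)^T — this equals column 3 of H (binary 0011), so error is at position 3.
Correct: flip bit 3 of r = 110011011111001 to get c = 111011011111001.


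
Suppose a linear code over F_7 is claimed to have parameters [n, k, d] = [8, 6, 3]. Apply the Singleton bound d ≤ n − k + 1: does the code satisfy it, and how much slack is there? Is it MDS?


Singleton RHS = n − k + 1 = 3, slack = 0, bound satisfied, MDS.

Singleton bound: d ≤ n − k + 1.
Here n = 8, k = 6, so n − k + 1 = 3.
Given d = 3, check d ≤ 3: YES.
Slack = (n − k + 1) − d = 0.
The code is MDS (slack = 0).
Description: the claimed parameters are [8, 6, 3]_7; such a code would be MDS (meets Singleton bound).


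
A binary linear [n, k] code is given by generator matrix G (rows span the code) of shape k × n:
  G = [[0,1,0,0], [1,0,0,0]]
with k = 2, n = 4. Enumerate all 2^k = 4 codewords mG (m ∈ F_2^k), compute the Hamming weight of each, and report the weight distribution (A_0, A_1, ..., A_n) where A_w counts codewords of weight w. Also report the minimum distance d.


Weight distribution: A_0 = 1, A_1 = 2, A_2 = 1. Minimum distance d = 1.

Enumerate all 2^2 = 4 messages m ∈ F_2^2.
For each, compute codeword c = mG in F_2^4, then tally its weight.
  m = 00 → c = 0000, weight = 0.
  m = 10 → c = 0100, weight = 1.
  m = 01 → c = 1000, weight = 1.
  m = 11 → c = 1100, weight = 2.
Tally weights:
  weight 0: 1 codewords.
  weight 1: 2 codewords.
  weight 2: 1 codewords.
Minimum distance d = smallest w > 0 with A_w > 0 = 1.
Sanity: Σ A_w = 4 = 2^2 = 4 ✓.


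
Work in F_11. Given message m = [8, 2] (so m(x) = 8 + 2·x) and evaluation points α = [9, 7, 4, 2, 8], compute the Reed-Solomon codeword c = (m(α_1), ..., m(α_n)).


c = [4, 0, 5, 1, 2]

Message polynomial: m(x) = 8 + 2·x (mod 11).
For each evaluation point α_i, compute m(α_i) mod 11:
  α_1 = 9: Horner steps 2 → 4, so m(9) = 4.
  α_2 = 7: Horner steps 2 → 0, so m(7) = 0.
  α_3 = 4: Horner steps 2 → 5, so m(4) = 5.
  α_4 = 2: Horner steps 2 → 1, so m(2) = 1.
  α_5 = 8: Horner steps 2 → 2, so m(8) = 2.
Codeword c = [4, 0, 5, 1, 2] ∈ F_11^5.


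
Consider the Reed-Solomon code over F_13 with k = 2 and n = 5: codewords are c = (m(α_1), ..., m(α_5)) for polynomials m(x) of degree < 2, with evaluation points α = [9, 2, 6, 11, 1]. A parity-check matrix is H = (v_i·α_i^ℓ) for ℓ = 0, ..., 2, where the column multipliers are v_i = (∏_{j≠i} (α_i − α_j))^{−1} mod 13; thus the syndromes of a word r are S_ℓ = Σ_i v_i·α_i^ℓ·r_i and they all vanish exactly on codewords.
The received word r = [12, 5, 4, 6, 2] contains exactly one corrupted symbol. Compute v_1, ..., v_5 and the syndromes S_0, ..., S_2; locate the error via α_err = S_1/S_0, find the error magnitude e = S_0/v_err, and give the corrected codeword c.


S = (6, 2, 5), error at position 1, error magnitude e = 12, c = [0, 5, 4, 6, 2].

Step 1: column multipliers v_i = (∏_{j≠i}(α_i − α_j))^{−1} mod 13.
  i = 1 (α = 9): (9−2)(9−6)(9−11)(9−1) = 7·3·(−2)·8 = −336 ≡ 2, so v_1 = 2^{−1} = 7 (mod 13).
  i = 2 (α = 2): (2−9)(2−6)(2−11)(2−1) = (−7)·(−4)·(−9)·1 = −252 ≡ 8, so v_2 = 8^{−1} = 5 (mod 13).
  i = 3 (α = 6): (6−9)(6−2)(6−11)(6−1) = (−3)·4·(−5)·5 = 300 ≡ 1, so v_3 = 1^{−1} = 1 (mod 13).
  i = 4 (α = 11): (11−9)(11−2)(11−6)(11−1) = 2·9·5·10 = 900 ≡ 3, so v_4 = 3^{−1} = 9 (mod 13).
  i = 5 (α = 1): (1−9)(1−2)(1−6)(1−11) = (−8)·(−1)·(−5)·(−10) = 400 ≡ 10, so v_5 = 10^{−1} = 4 (mod 13).
  v = [7, 5, 1, 9, 4].
Step 2: syndromes of r = [12, 5, 4, 6, 2] (all sums mod 13).
  S_0 = Σ v_i r_i = 7·12 + 5·5 + 1·4 + 9·6 + 4·2 = 175 ≡ 6.
  S_1 = Σ v_i α_i r_i = 7·9·12 + 5·2·5 + 1·6·4 + 9·11·6 + 4·1·2 = 1432 ≡ 2.
  α_i^2 mod 13 = [3, 4, 10, 4, 1].
  S_2 = Σ v_i α_i^2 r_i = 7·3·12 + 5·4·5 + 1·10·4 + 9·4·6 + 4·1·2 = 616 ≡ 5.
  S = (6, 2, 5) ≠ 0, so r is not a codeword (an error is present).
Step 3: locate the error. For a single error e at position i, S_ℓ = v_i·e·α_i^ℓ, so α_err = S_1/S_0.
  S_0^{−1} = 6^{−1} = 11 (mod 13), so α_err = 2·11 = 22 ≡ 9 = α_1. Error position i = 1.
  Consistency check: S_2/S_1 = 5·7 = 35 ≡ 9 = α_err ✓ (single-error assumption holds).
Step 4: error magnitude e = S_0/v_1 = S_0·∏_{j≠1}(α_1 − α_j) = 6·2 = 12 ≡ 12 (mod 13).
Step 5: correct position 1: c_1 = r_1 − e = 12 − 12 ≡ 0 (mod 13). Hence c = [0, 5, 4, 6, 2].
  Check: interpolating c through the α_i gives m(x) = 12 + 3·x (degree < 2) with m(α_i) = c_i for every i, so c is indeed a codeword.


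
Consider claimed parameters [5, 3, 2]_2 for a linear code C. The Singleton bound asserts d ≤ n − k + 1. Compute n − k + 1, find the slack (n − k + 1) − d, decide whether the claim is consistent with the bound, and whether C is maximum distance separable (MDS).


Singleton RHS = n − k + 1 = 3, slack = 1, bound satisfied, not MDS.

Singleton bound: d ≤ n − k + 1.
Here n = 5, k = 3, so n − k + 1 = 3.
Given d = 2, check d ≤ 3: YES.
Slack = (n − k + 1) − d = 1.
The code is NOT MDS (slack = 1 > 0).
Description: the claimed parameters are [5, 3, 2]_2; such a code would be non-MDS.


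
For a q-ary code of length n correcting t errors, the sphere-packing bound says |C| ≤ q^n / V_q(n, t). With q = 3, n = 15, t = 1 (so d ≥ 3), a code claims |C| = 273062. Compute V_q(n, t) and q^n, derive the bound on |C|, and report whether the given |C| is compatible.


V_q(n, t) = 31, q^n = 14348907, Hamming bound = 462867, |C| = 273062 ≤ bound (satisfied).

Step 1: Compute V_q(n, t) = Σ_{j=0}^1 C(n, j) (q−1)^j.
  j = 0: C(15,0)·(2)^0 = 1·1 = 1.
  j = 1: C(15,1)·(2)^1 = 15·2 = 30.
  V_q(n, t) = 1 + 30 = 31.
Step 2: q^n = 3^15 = 14348907.
Step 3: Hamming bound ⌊q^n / V_q(n,t)⌋ = ⌊14348907/31⌋ = 462867.
Step 4: Compare |C| = 273062 to 462867: satisfied.
The claimed |C| lies below the Hamming bound.


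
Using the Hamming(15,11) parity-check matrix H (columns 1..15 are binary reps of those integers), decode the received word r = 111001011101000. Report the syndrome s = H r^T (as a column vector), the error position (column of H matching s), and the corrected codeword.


s = (0, 0, 0, 1)^T, error position = 1, corrected codeword c = 011001011101000

Compute s = H r^T mod 2 one row at a time:
  s_1 = 1 + 1 + 1 + 0 + 1 + 0 + 0 + 0 = 4 ≡ 0 (mod 2).
  s_2 = 0 + 0 + 1 + 0 + 1 + 0 + 0 + 0 = 2 ≡ 0 (mod 2).
  s_3 = 1 + 1 + 1 + 0 + 1 + 0 + 0 + 0 = 4 ≡ 0 (mod 2).
  s_4 = 1 + 1 + 0 + 0 + 1 + 0 + 0 + 0 = 3 ≡ 1 (mod 2).
s = (0, 0, 0, 1)^T — this equals column 1 of H (binary 0001), so error is at position 1.
Correct: flip bit 1 of r = 111001011101000 to get c = 011001011101000.


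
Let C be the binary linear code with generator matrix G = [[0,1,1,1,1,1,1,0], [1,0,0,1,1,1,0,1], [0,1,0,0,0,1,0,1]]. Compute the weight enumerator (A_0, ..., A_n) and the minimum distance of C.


Weight distribution: A_0 = 1, A_3 = 1, A_4 = 2, A_5 = 3, A_6 = 1. Minimum distance d = 3.

Enumerate all 2^3 = 8 messages m ∈ F_2^3.
For each, compute codeword c = mG in F_2^8, then tally its weight.
  m = 000 → c = 00000000, weight = 0.
  m = 100 → c = 01111110, weight = 6.
  m = 010 → c = 10011101, weight = 5.
  m = 110 → c = 11100011, weight = 5.
  m = 001 → c = 01000101, weight = 3.
  m = 101 → c = 00111011, weight = 5.
  m = 011 → c = 11011000, weight = 4.
  m = 111 → c = 10100110, weight = 4.
Tally weights:
  weight 0: 1 codewords.
  weight 3: 1 codewords.
  weight 4: 2 codewords.
  weight 5: 3 codewords.
  weight 6: 1 codewords.
Minimum distance d = smallest w > 0 with A_w > 0 = 3.
Sanity: Σ A_w = 8 = 2^3 = 8 ✓.


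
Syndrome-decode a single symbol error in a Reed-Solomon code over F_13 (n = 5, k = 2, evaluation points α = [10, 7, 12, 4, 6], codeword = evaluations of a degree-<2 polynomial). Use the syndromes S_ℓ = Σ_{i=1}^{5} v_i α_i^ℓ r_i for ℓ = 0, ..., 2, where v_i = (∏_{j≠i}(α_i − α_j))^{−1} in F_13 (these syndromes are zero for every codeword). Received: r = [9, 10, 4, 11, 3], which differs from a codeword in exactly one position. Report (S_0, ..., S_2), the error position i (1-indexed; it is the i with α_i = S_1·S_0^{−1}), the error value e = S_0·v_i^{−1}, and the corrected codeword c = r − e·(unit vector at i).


S = (9, 2, 12), error at position 5, error magnitude e = 10, c = [9, 10, 4, 11, 6].

Step 1: column multipliers v_i = (∏_{j≠i}(α_i − α_j))^{−1} mod 13.
  i = 1 (α = 10): (10−7)(10−12)(10−4)(10−6) = 3·(−2)·6·4 = −144 ≡ 12, so v_1 = 12^{−1} = 12 (mod 13).
  i = 2 (α = 7): (7−10)(7−12)(7−4)(7−6) = (−3)·(−5)·3·1 = 45 ≡ 6, so v_2 = 6^{−1} = 11 (mod 13).
  i = 3 (α = 12): (12−10)(12−7)(12−4)(12−6) = 2·5·8·6 = 480 ≡ 12, so v_3 = 12^{−1} = 12 (mod 13).
  i = 4 (α = 4): (4−10)(4−7)(4−12)(4−6) = (−6)·(−3)·(−8)·(−2) = 288 ≡ 2, so v_4 = 2^{−1} = 7 (mod 13).
  i = 5 (α = 6): (6−10)(6−7)(6−12)(6−4) = (−4)·(−1)·(−6)·2 = −48 ≡ 4, so v_5 = 4^{−1} = 10 (mod 13).
  v = [12, 11, 12, 7, 10].
Step 2: syndromes of r = [9, 10, 4, 11, 3] (all sums mod 13).
  S_0 = Σ v_i r_i = 12·9 + 11·10 + 12·4 + 7·11 + 10·3 = 373 ≡ 9.
  S_1 = Σ v_i α_i r_i = 12·10·9 + 11·7·10 + 12·12·4 + 7·4·11 + 10·6·3 = 2914 ≡ 2.
  α_i^2 mod 13 = [9, 10, 1, 3, 10].
  S_2 = Σ v_i α_i^2 r_i = 12·9·9 + 11·10·10 + 12·1·4 + 7·3·11 + 10·10·3 = 2651 ≡ 12.
  S = (9, 2, 12) ≠ 0, so r is not a codeword (an error is present).
Step 3: locate the error. For a single error e at position i, S_ℓ = v_i·e·α_i^ℓ, so α_err = S_1/S_0.
  S_0^{−1} = 9^{−1} = 3 (mod 13), so α_err = 2·3 = 6 ≡ 6 = α_5. Error position i = 5.
  Consistency check: S_2/S_1 = 12·7 = 84 ≡ 6 = α_err ✓ (single-error assumption holds).
Step 4: error magnitude e = S_0/v_5 = S_0·∏_{j≠5}(α_5 − α_j) = 9·4 = 36 ≡ 10 (mod 13).
Step 5: correct position 5: c_5 = r_5 − e = 3 − 10 ≡ 6 (mod 13). Hence c = [9, 10, 4, 11, 6].
  Check: interpolating c through the α_i gives m(x) = 8 + 4·x (degree < 2) with m(α_i) = c_i for every i, so c is indeed a codeword.


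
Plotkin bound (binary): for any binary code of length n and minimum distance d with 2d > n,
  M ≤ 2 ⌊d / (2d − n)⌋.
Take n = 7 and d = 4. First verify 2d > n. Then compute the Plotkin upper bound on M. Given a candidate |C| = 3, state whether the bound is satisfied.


Plotkin bound M ≤ 8; given |C| = 3 ≤ bound (satisfied).

Check applicability: 2d = 8, n = 7.
2d − n = 1 > 0, so Plotkin applies.
Compute d/(2d−n) = 4/1 ≈ 4.0000.
⌊d/(2d−n)⌋ = 4.
Plotkin bound: M ≤ 2·4 = 8.
Given |C| = 3, check: satisfied.
This |C| is below the Plotkin bound.


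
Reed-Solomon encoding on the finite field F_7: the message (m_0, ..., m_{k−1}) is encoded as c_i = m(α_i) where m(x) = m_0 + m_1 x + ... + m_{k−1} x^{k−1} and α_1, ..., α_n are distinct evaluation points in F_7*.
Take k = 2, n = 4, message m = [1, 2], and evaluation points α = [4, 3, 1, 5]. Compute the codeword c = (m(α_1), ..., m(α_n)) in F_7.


c = [2, 0, 3, 4]

Message polynomial: m(x) = 1 + 2·x (mod 7).
For each evaluation point α_i, compute m(α_i) mod 7:
  α_1 = 4: Horner steps 2 → 2, so m(4) = 2.
  α_2 = 3: Horner steps 2 → 0, so m(3) = 0.
  α_3 = 1: Horner steps 2 → 3, so m(1) = 3.
  α_4 = 5: Horner steps 2 → 4, so m(5) = 4.
Codeword c = [2, 0, 3, 4] ∈ F_7^4.


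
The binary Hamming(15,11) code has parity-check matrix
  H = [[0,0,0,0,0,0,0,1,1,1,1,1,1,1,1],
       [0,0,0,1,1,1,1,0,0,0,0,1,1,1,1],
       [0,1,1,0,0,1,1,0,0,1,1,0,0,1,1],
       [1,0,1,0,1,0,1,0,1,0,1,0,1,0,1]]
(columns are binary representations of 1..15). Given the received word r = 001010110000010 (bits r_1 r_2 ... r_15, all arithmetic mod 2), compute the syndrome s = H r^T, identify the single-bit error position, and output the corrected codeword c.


s = (0, 1, 1, 1)^T, error position = 7, corrected codeword c = 001010010000010

Compute s = H r^T mod 2 one row at a time:
  s_1 = 1 + 0 + 0 + 0 + 0 + 0 + 1 + 0 = 2 ≡ 0 (mod 2).
  s_2 = 0 + 1 + 0 + 1 + 0 + 0 + 1 + 0 = 3 ≡ 1 (mod 2).
  s_3 = 0 + 1 + 0 + 1 + 0 + 0 + 1 + 0 = 3 ≡ 1 (mod 2).
  s_4 = 0 + 1 + 1 + 1 + 0 + 0 + 0 + 0 = 3 ≡ 1 (mod 2).
s = (0, 1, 1, 1)^T — this equals column 7 of H (binary 0111), so error is at position 7.
Correct: flip bit 7 of r = 001010110000010 to get c = 001010010000010.


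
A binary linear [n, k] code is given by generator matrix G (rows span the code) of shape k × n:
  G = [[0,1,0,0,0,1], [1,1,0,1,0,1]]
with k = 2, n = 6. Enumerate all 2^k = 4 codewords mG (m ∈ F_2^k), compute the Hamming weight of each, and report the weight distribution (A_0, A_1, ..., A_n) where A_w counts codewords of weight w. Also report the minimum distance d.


Weight distribution: A_0 = 1, A_2 = 2, A_4 = 1. Minimum distance d = 2.

Enumerate all 2^2 = 4 messages m ∈ F_2^2.
For each, compute codeword c = mG in F_2^6, then tally its weight.
  m = 00 → c = 000000, weight = 0.
  m = 10 → c = 010001, weight = 2.
  m = 01 → c = 110101, weight = 4.
  m = 11 → c = 100100, weight = 2.
Tally weights:
  weight 0: 1 codewords.
  weight 2: 2 codewords.
  weight 4: 1 codewords.
Minimum distance d = smallest w > 0 with A_w > 0 = 2.
Sanity: Σ A_w = 4 = 2^2 = 4 ✓.


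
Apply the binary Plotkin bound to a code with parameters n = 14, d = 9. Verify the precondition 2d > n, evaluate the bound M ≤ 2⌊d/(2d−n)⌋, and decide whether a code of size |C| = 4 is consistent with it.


Plotkin bound M ≤ 4; given |C| = 4 ≤ bound (satisfied).

Check applicability: 2d = 18, n = 14.
2d − n = 4 > 0, so Plotkin applies.
Compute d/(2d−n) = 9/4 ≈ 2.2500.
⌊d/(2d−n)⌋ = 2.
Plotkin bound: M ≤ 2·2 = 4.
Given |C| = 4, check: satisfied.
This |C| is at the Plotkin bound.


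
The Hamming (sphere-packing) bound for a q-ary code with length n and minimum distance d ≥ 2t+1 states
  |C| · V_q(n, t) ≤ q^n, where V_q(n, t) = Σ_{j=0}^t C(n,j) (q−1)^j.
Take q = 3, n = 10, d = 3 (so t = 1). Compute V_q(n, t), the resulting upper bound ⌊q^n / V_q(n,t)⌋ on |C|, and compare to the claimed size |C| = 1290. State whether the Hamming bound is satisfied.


V_q(n, t) = 21, q^n = 59049, Hamming bound = 2811, |C| = 1290 ≤ bound (satisfied).

Step 1: Compute V_q(n, t) = Σ_{j=0}^1 C(n, j) (q−1)^j.
  j = 0: C(10,0)·(2)^0 = 1·1 = 1.
  j = 1: C(10,1)·(2)^1 = 10·2 = 20.
  V_q(n, t) = 1 + 20 = 21.
Step 2: q^n = 3^10 = 59049.
Step 3: Hamming bound ⌊q^n / V_q(n,t)⌋ = ⌊59049/21⌋ = 2811.
Step 4: Compare |C| = 1290 to 2811: satisfied.
The claimed |C| lies below the Hamming bound.


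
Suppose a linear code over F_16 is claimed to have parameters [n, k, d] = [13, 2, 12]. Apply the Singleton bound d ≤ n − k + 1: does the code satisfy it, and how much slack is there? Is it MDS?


Singleton RHS = n − k + 1 = 12, slack = 0, bound satisfied, MDS.

Singleton bound: d ≤ n − k + 1.
Here n = 13, k = 2, so n − k + 1 = 12.
Given d = 12, check d ≤ 12: YES.
Slack = (n − k + 1) − d = 0.
The code is MDS (slack = 0).
Description: the claimed parameters are [13, 2, 12]_16; such a code would be MDS (meets Singleton bound).


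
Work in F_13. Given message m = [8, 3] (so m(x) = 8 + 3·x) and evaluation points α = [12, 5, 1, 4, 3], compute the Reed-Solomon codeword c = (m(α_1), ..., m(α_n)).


c = [5, 10, 11, 7, 4]

Message polynomial: m(x) = 8 + 3·x (mod 13).
For each evaluation point α_i, compute m(α_i) mod 13:
  α_1 = 12: Horner steps 3 → 5, so m(12) = 5.
  α_2 = 5: Horner steps 3 → 10, so m(5) = 10.
  α_3 = 1: Horner steps 3 → 11, so m(1) = 11.
  α_4 = 4: Horner steps 3 → 7, so m(4) = 7.
  α_5 = 3: Horner steps 3 → 4, so m(3) = 4.
Codeword c = [5, 10, 11, 7, 4] ∈ F_13^5.


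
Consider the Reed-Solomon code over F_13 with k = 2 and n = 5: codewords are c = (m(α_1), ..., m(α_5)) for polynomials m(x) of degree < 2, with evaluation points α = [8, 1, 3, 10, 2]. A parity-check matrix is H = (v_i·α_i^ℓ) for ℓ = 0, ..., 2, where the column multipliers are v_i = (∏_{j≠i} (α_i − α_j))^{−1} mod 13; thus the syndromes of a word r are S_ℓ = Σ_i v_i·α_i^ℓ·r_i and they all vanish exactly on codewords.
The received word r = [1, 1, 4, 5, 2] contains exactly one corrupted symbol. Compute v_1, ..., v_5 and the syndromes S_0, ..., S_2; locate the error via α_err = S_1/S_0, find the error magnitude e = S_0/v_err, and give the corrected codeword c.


S = (3, 3, 3), error at position 2, error magnitude e = 1, c = [1, 0, 4, 5, 2].

Step 1: column multipliers v_i = (∏_{j≠i}(α_i − α_j))^{−1} mod 13.
  i = 1 (α = 8): (8−1)(8−3)(8−10)(8−2) = 7·5·(−2)·6 = −420 ≡ 9, so v_1 = 9^{−1} = 3 (mod 13).
  i = 2 (α = 1): (1−8)(1−3)(1−10)(1−2) = (−7)·(−2)·(−9)·(−1) = 126 ≡ 9, so v_2 = 9^{−1} = 3 (mod 13).
  i = 3 (α = 3): (3−8)(3−1)(3−10)(3−2) = (−5)·2·(−7)·1 = 70 ≡ 5, so v_3 = 5^{−1} = 8 (mod 13).
  i = 4 (α = 10): (10−8)(10−1)(10−3)(10−2) = 2·9·7·8 = 1008 ≡ 7, so v_4 = 7^{−1} = 2 (mod 13).
  i = 5 (α = 2): (2−8)(2−1)(2−3)(2−10) = (−6)·1·(−1)·(−8) = −48 ≡ 4, so v_5 = 4^{−1} = 10 (mod 13).
  v = [3, 3, 8, 2, 10].
Step 2: syndromes of r = [1, 1, 4, 5, 2] (all sums mod 13).
  S_0 = Σ v_i r_i = 3·1 + 3·1 + 8·4 + 2·5 + 10·2 = 68 ≡ 3.
  S_1 = Σ v_i α_i r_i = 3·8·1 + 3·1·1 + 8·3·4 + 2·10·5 + 10·2·2 = 263 ≡ 3.
  α_i^2 mod 13 = [12, 1, 9, 9, 4].
  S_2 = Σ v_i α_i^2 r_i = 3·12·1 + 3·1·1 + 8·9·4 + 2·9·5 + 10·4·2 = 497 ≡ 3.
  S = (3, 3, 3) ≠ 0, so r is not a codeword (an error is present).
Step 3: locate the error. For a single error e at position i, S_ℓ = v_i·e·α_i^ℓ, so α_err = S_1/S_0.
  S_0^{−1} = 3^{−1} = 9 (mod 13), so α_err = 3·9 = 27 ≡ 1 = α_2. Error position i = 2.
  Consistency check: S_2/S_1 = 3·9 = 27 ≡ 1 = α_err ✓ (single-error assumption holds).
Step 4: error magnitude e = S_0/v_2 = S_0·∏_{j≠2}(α_2 − α_j) = 3·9 = 27 ≡ 1 (mod 13).
Step 5: correct position 2: c_2 = r_2 − e = 1 − 1 ≡ 0 (mod 13). Hence c = [1, 0, 4, 5, 2].
  Check: interpolating c through the α_i gives m(x) = 11 + 2·x (degree < 2) with m(α_i) = c_i for every i, so c is indeed a codeword.


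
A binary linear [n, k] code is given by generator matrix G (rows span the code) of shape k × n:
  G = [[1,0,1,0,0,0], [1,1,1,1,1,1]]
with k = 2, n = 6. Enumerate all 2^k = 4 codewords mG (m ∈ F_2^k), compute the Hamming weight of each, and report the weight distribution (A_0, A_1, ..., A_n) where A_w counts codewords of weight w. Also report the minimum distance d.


Weight distribution: A_0 = 1, A_2 = 1, A_4 = 1, A_6 = 1. Minimum distance d = 2.

Enumerate all 2^2 = 4 messages m ∈ F_2^2.
For each, compute codeword c = mG in F_2^6, then tally its weight.
  m = 00 → c = 000000, weight = 0.
  m = 10 → c = 101000, weight = 2.
  m = 01 → c = 111111, weight = 6.
  m = 11 → c = 010111, weight = 4.
Tally weights:
  weight 0: 1 codewords.
  weight 2: 1 codewords.
  weight 4: 1 codewords.
  weight 6: 1 codewords.
Minimum distance d = smallest w > 0 with A_w > 0 = 2.
Sanity: Σ A_w = 4 = 2^2 = 4 ✓.


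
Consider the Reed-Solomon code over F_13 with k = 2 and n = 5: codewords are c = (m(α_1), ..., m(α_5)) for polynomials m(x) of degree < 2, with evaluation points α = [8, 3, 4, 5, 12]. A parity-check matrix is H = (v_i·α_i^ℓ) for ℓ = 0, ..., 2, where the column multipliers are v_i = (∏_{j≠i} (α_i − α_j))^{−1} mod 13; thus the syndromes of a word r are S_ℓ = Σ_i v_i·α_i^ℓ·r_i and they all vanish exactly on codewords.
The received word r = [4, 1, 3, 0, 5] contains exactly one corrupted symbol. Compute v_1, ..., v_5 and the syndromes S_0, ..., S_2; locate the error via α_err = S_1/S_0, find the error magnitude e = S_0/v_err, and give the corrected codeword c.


S = (5, 2, 6), error at position 2, error magnitude e = 8, c = [4, 6, 3, 0, 5].

Step 1: column multipliers v_i = (∏_{j≠i}(α_i − α_j))^{−1} mod 13.
  i = 1 (α = 8): (8−3)(8−4)(8−5)(8−12) = 5·4·3·(−4) = −240 ≡ 7, so v_1 = 7^{−1} = 2 (mod 13).
  i = 2 (α = 3): (3−8)(3−4)(3−5)(3−12) = (−5)·(−1)·(−2)·(−9) = 90 ≡ 12, so v_2 = 12^{−1} = 12 (mod 13).
  i = 3 (α = 4): (4−8)(4−3)(4−5)(4−12) = (−4)·1·(−1)·(−8) = −32 ≡ 7, so v_3 = 7^{−1} = 2 (mod 13).
  i = 4 (α = 5): (5−8)(5−3)(5−4)(5−12) = (−3)·2·1·(−7) = 42 ≡ 3, so v_4 = 3^{−1} = 9 (mod 13).
  i = 5 (α = 12): (12−8)(12−3)(12−4)(12−5) = 4·9·8·7 = 2016 ≡ 1, so v_5 = 1^{−1} = 1 (mod 13).
  v = [2, 12, 2, 9, 1].
Step 2: syndromes of r = [4, 1, 3, 0, 5] (all sums mod 13).
  S_0 = Σ v_i r_i = 2·4 + 12·1 + 2·3 + 9·0 + 1·5 = 31 ≡ 5.
  S_1 = Σ v_i α_i r_i = 2·8·4 + 12·3·1 + 2·4·3 + 9·5·0 + 1·12·5 = 184 ≡ 2.
  α_i^2 mod 13 = [12, 9, 3, 12, 1].
  S_2 = Σ v_i α_i^2 r_i = 2·12·4 + 12·9·1 + 2·3·3 + 9·12·0 + 1·1·5 = 227 ≡ 6.
  S = (5, 2, 6) ≠ 0, so r is not a codeword (an error is present).
Step 3: locate the error. For a single error e at position i, S_ℓ = v_i·e·α_i^ℓ, so α_err = S_1/S_0.
  S_0^{−1} = 5^{−1} = 8 (mod 13), so α_err = 2·8 = 16 ≡ 3 = α_2. Error position i = 2.
  Consistency check: S_2/S_1 = 6·7 = 42 ≡ 3 = α_err ✓ (single-error assumption holds).
Step 4: error magnitude e = S_0/v_2 = S_0·∏_{j≠2}(α_2 − α_j) = 5·12 = 60 ≡ 8 (mod 13).
Step 5: correct position 2: c_2 = r_2 − e = 1 − 8 ≡ 6 (mod 13). Hence c = [4, 6, 3, 0, 5].
  Check: interpolating c through the α_i gives m(x) = 2 + 10·x (degree < 2) with m(α_i) = c_i for every i, so c is indeed a codeword.


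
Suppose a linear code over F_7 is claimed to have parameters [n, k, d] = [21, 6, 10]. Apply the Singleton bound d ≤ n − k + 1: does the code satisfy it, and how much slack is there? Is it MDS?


Singleton RHS = n − k + 1 = 16, slack = 6, bound satisfied, not MDS.

Singleton bound: d ≤ n − k + 1.
Here n = 21, k = 6, so n − k + 1 = 16.
Given d = 10, check d ≤ 16: YES.
Slack = (n − k + 1) − d = 6.
The code is NOT MDS (slack = 6 > 0).
Description: the claimed parameters are [21, 6, 10]_7; such a code would be non-MDS.


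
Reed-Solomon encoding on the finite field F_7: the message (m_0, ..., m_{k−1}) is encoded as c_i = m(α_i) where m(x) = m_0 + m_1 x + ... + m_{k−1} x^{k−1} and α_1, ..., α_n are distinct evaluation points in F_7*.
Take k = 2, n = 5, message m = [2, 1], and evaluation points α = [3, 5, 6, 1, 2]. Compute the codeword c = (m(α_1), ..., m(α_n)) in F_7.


c = [5, 0, 1, 3, 4]

Message polynomial: m(x) = 2 + 1·x (mod 7).
For each evaluation point α_i, compute m(α_i) mod 7:
  α_1 = 3: Horner steps 1 → 5, so m(3) = 5.
  α_2 = 5: Horner steps 1 → 0, so m(5) = 0.
  α_3 = 6: Horner steps 1 → 1, so m(6) = 1.
  α_4 = 1: Horner steps 1 → 3, so m(1) = 3.
  α_5 = 2: Horner steps 1 → 4, so m(2) = 4.
Codeword c = [5, 0, 1, 3, 4] ∈ F_7^5.


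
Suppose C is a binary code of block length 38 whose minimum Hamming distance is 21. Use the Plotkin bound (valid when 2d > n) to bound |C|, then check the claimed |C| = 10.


Plotkin bound M ≤ 10; given |C| = 10 ≤ bound (satisfied).

Check applicability: 2d = 42, n = 38.
2d − n = 4 > 0, so Plotkin applies.
Compute d/(2d−n) = 21/4 ≈ 5.2500.
⌊d/(2d−n)⌋ = 5.
Plotkin bound: M ≤ 2·5 = 10.
Given |C| = 10, check: satisfied.
This |C| is at the Plotkin bound.


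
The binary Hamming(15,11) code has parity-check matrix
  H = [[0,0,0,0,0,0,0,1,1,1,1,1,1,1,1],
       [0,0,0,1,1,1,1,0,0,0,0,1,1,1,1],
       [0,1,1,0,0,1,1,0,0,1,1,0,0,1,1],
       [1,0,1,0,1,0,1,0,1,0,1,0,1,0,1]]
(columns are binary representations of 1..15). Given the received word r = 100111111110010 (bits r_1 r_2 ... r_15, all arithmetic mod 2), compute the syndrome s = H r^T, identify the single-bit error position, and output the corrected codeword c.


s = (1, 1, 1, 1)^T, error position = 15, corrected codeword c = 100111111110011

Compute s = H r^T mod 2 one row at a time:
  s_1 = 1 + 1 + 1 + 1 + 0 + 0 + 1 + 0 = 5 ≡ 1 (mod 2).
  s_2 = 1 + 1 + 1 + 1 + 0 + 0 + 1 + 0 = 5 ≡ 1 (mod 2).
  s_3 = 0 + 0 + 1 + 1 + 1 + 1 + 1 + 0 = 5 ≡ 1 (mod 2).
  s_4 = 1 + 0 + 1 + 1 + 1 + 1 + 0 + 0 = 5 ≡ 1 (mod 2).
s = (1, 1, 1, 1)^T — this equals column 15 of H (binary 1111), so error is at position 15.
Correct: flip bit 15 of r = 100111111110010 to get c = 100111111110011.


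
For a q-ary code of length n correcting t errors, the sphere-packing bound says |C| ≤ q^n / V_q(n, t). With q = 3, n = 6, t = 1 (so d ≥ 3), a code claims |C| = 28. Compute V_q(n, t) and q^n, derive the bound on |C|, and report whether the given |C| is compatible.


V_q(n, t) = 13, q^n = 729, Hamming bound = 56, |C| = 28 ≤ bound (satisfied).

Step 1: Compute V_q(n, t) = Σ_{j=0}^1 C(n, j) (q−1)^j.
  j = 0: C(6,0)·(2)^0 = 1·1 = 1.
  j = 1: C(6,1)·(2)^1 = 6·2 = 12.
  V_q(n, t) = 1 + 12 = 13.
Step 2: q^n = 3^6 = 729.
Step 3: Hamming bound ⌊q^n / V_q(n,t)⌋ = ⌊729/13⌋ = 56.
Step 4: Compare |C| = 28 to 56: satisfied.
The claimed |C| lies below the Hamming bound.


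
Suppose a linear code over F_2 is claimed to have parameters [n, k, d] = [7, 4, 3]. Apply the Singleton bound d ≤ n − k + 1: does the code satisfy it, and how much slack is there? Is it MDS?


Singleton RHS = n − k + 1 = 4, slack = 1, bound satisfied, not MDS.

Singleton bound: d ≤ n − k + 1.
Here n = 7, k = 4, so n − k + 1 = 4.
Given d = 3, check d ≤ 4: YES.
Slack = (n − k + 1) − d = 1.
The code is NOT MDS (slack = 1 > 0).
Description: the claimed parameters are [7, 4, 3]_2; such a code would be non-MDS.


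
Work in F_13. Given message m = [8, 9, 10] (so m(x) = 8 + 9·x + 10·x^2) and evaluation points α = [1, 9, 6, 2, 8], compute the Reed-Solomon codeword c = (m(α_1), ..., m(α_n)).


c = [1, 2, 6, 1, 5]

Message polynomial: m(x) = 8 + 9·x + 10·x^2 (mod 13).
For each evaluation point α_i, compute m(α_i) mod 13:
  α_1 = 1: Horner steps 10 → 6 → 1, so m(1) = 1.
  α_2 = 9: Horner steps 10 → 8 → 2, so m(9) = 2.
  α_3 = 6: Horner steps 10 → 4 → 6, so m(6) = 6.
  α_4 = 2: Horner steps 10 → 3 → 1, so m(2) = 1.
  α_5 = 8: Horner steps 10 → 11 → 5, so m(8) = 5.
Codeword c = [1, 2, 6, 1, 5] ∈ F_13^5.


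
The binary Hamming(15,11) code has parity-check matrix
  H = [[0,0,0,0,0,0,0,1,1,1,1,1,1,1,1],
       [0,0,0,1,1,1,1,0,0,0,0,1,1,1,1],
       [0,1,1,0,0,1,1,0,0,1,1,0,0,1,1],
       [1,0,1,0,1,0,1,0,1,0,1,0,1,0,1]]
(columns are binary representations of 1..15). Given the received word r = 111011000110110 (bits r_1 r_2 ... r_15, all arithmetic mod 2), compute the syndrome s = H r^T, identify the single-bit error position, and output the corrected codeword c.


s = (0, 0, 0, 1)^T, error position = 1, corrected codeword c = 011011000110110

Compute s = H r^T mod 2 one row at a time:
  s_1 = 0 + 0 + 1 + 1 + 0 + 1 + 1 + 0 = 4 ≡ 0 (mod 2).
  s_2 = 0 + 1 + 1 + 0 + 0 + 1 + 1 + 0 = 4 ≡ 0 (mod 2).
  s_3 = 1 + 1 + 1 + 0 + 1 + 1 + 1 + 0 = 6 ≡ 0 (mod 2).
  s_4 = 1 + 1 + 1 + 0 + 0 + 1 + 1 + 0 = 5 ≡ 1 (mod 2).
s = (0, 0, 0, 1)^T — this equals column 1 of H (binary 0001), so error is at position 1.
Correct: flip bit 1 of r = 111011000110110 to get c = 011011000110110.


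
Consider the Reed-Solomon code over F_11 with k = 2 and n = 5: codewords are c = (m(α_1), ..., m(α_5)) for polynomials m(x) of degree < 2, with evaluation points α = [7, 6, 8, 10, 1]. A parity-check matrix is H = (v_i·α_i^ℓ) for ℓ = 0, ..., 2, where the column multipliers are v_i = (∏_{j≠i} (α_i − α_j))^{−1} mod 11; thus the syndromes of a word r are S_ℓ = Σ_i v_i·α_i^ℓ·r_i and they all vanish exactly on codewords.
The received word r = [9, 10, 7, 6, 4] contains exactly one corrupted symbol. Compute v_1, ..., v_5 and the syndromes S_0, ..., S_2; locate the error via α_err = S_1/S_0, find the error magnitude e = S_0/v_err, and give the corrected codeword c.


S = (2, 5, 7), error at position 3, error magnitude e = 10, c = [9, 10, 8, 6, 4].

Step 1: column multipliers v_i = (∏_{j≠i}(α_i − α_j))^{−1} mod 11.
  i = 1 (α = 7): (7−6)(7−8)(7−10)(7−1) = 1·(−1)·(−3)·6 = 18 ≡ 7, so v_1 = 7^{−1} = 8 (mod 11).
  i = 2 (α = 6): (6−7)(6−8)(6−10)(6−1) = (−1)·(−2)·(−4)·5 = −40 ≡ 4, so v_2 = 4^{−1} = 3 (mod 11).
  i = 3 (α = 8): (8−7)(8−6)(8−10)(8−1) = 1·2·(−2)·7 = −28 ≡ 5, so v_3 = 5^{−1} = 9 (mod 11).
  i = 4 (α = 10): (10−7)(10−6)(10−8)(10−1) = 3·4·2·9 = 216 ≡ 7, so v_4 = 7^{−1} = 8 (mod 11).
  i = 5 (α = 1): (1−7)(1−6)(1−8)(1−10) = (−6)·(−5)·(−7)·(−9) = 1890 ≡ 9, so v_5 = 9^{−1} = 5 (mod 11).
  v = [8, 3, 9, 8, 5].
Step 2: syndromes of r = [9, 10, 7, 6, 4] (all sums mod 11).
  S_0 = Σ v_i r_i = 8·9 + 3·10 + 9·7 + 8·6 + 5·4 = 233 ≡ 2.
  S_1 = Σ v_i α_i r_i = 8·7·9 + 3·6·10 + 9·8·7 + 8·10·6 + 5·1·4 = 1688 ≡ 5.
  α_i^2 mod 11 = [5, 3, 9, 1, 1].
  S_2 = Σ v_i α_i^2 r_i = 8·5·9 + 3·3·10 + 9·9·7 + 8·1·6 + 5·1·4 = 1085 ≡ 7.
  S = (2, 5, 7) ≠ 0, so r is not a codeword (an error is present).
Step 3: locate the error. For a single error e at position i, S_ℓ = v_i·e·α_i^ℓ, so α_err = S_1/S_0.
  S_0^{−1} = 2^{−1} = 6 (mod 11), so α_err = 5·6 = 30 ≡ 8 = α_3. Error position i = 3.
  Consistency check: S_2/S_1 = 7·9 = 63 ≡ 8 = α_err ✓ (single-error assumption holds).
Step 4: error magnitude e = S_0/v_3 = S_0·∏_{j≠3}(α_3 − α_j) = 2·5 = 10 ≡ 10 (mod 11).
Step 5: correct position 3: c_3 = r_3 − e = 7 − 10 ≡ 8 (mod 11). Hence c = [9, 10, 8, 6, 4].
  Check: interpolating c through the α_i gives m(x) = 5 + 10·x (degree < 2) with m(α_i) = c_i for every i, so c is indeed a codeword.


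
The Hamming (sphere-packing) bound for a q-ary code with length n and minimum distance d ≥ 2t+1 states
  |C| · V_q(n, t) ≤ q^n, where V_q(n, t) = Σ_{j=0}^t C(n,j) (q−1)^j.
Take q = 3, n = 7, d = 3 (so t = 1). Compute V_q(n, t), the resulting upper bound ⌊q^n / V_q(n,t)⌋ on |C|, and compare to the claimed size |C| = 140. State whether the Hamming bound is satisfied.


V_q(n, t) = 15, q^n = 2187, Hamming bound = 145, |C| = 140 ≤ bound (satisfied).

Step 1: Compute V_q(n, t) = Σ_{j=0}^1 C(n, j) (q−1)^j.
  j = 0: C(7,0)·(2)^0 = 1·1 = 1.
  j = 1: C(7,1)·(2)^1 = 7·2 = 14.
  V_q(n, t) = 1 + 14 = 15.
Step 2: q^n = 3^7 = 2187.
Step 3: Hamming bound ⌊q^n / V_q(n,t)⌋ = ⌊2187/15⌋ = 145.
Step 4: Compare |C| = 140 to 145: satisfied.
The claimed |C| lies below the Hamming bound.


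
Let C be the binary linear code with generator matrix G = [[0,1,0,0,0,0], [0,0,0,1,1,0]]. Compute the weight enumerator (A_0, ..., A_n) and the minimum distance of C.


Weight distribution: A_0 = 1, A_1 = 1, A_2 = 1, A_3 = 1. Minimum distance d = 1.

Enumerate all 2^2 = 4 messages m ∈ F_2^2.
For each, compute codeword c = mG in F_2^6, then tally its weight.
  m = 00 → c = 000000, weight = 0.
  m = 10 → c = 010000, weight = 1.
  m = 01 → c = 000110, weight = 2.
  m = 11 → c = 010110, weight = 3.
Tally weights:
  weight 0: 1 codewords.
  weight 1: 1 codewords.
  weight 2: 1 codewords.
  weight 3: 1 codewords.
Minimum distance d = smallest w > 0 with A_w > 0 = 1.
Sanity: Σ A_w = 4 = 2^2 = 4 ✓.


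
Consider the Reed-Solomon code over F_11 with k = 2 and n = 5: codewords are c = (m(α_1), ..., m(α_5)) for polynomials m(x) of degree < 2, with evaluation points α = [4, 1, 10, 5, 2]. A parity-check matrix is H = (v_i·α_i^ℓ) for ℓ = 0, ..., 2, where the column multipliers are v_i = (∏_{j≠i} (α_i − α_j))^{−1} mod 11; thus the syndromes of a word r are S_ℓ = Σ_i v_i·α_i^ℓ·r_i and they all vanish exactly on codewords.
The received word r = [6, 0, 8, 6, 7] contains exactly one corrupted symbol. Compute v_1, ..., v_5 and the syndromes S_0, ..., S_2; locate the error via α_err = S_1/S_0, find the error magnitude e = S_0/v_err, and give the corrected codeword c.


S = (6, 2, 8), error at position 1, error magnitude e = 7, c = [10, 0, 8, 6, 7].

Step 1: column multipliers v_i = (∏_{j≠i}(α_i − α_j))^{−1} mod 11.
  i = 1 (α = 4): (4−1)(4−10)(4−5)(4−2) = 3·(−6)·(−1)·2 = 36 ≡ 3, so v_1 = 3^{−1} = 4 (mod 11).
  i = 2 (α = 1): (1−4)(1−10)(1−5)(1−2) = (−3)·(−9)·(−4)·(−1) = 108 ≡ 9, so v_2 = 9^{−1} = 5 (mod 11).
  i = 3 (α = 10): (10−4)(10−1)(10−5)(10−2) = 6·9·5·8 = 2160 ≡ 4, so v_3 = 4^{−1} = 3 (mod 11).
  i = 4 (α = 5): (5−4)(5−1)(5−10)(5−2) = 1·4·(−5)·3 = −60 ≡ 6, so v_4 = 6^{−1} = 2 (mod 11).
  i = 5 (α = 2): (2−4)(2−1)(2−10)(2−5) = (−2)·1·(−8)·(−3) = −48 ≡ 7, so v_5 = 7^{−1} = 8 (mod 11).
  v = [4, 5, 3, 2, 8].
Step 2: syndromes of r = [6, 0, 8, 6, 7] (all sums mod 11).
  S_0 = Σ v_i r_i = 4·6 + 5·0 + 3·8 + 2·6 + 8·7 = 116 ≡ 6.
  S_1 = Σ v_i α_i r_i = 4·4·6 + 5·1·0 + 3·10·8 + 2·5·6 + 8·2·7 = 508 ≡ 2.
  α_i^2 mod 11 = [5, 1, 1, 3, 4].
  S_2 = Σ v_i α_i^2 r_i = 4·5·6 + 5·1·0 + 3·1·8 + 2·3·6 + 8·4·7 = 404 ≡ 8.
  S = (6, 2, 8) ≠ 0, so r is not a codeword (an error is present).
Step 3: locate the error. For a single error e at position i, S_ℓ = v_i·e·α_i^ℓ, so α_err = S_1/S_0.
  S_0^{−1} = 6^{−1} = 2 (mod 11), so α_err = 2·2 = 4 ≡ 4 = α_1. Error position i = 1.
  Consistency check: S_2/S_1 = 8·6 = 48 ≡ 4 = α_err ✓ (single-error assumption holds).
Step 4: error magnitude e = S_0/v_1 = S_0·∏_{j≠1}(α_1 − α_j) = 6·3 = 18 ≡ 7 (mod 11).
Step 5: correct position 1: c_1 = r_1 − e = 6 − 7 ≡ 10 (mod 11). Hence c = [10, 0, 8, 6, 7].
  Check: interpolating c through the α_i gives m(x) = 4 + 7·x (degree < 2) with m(α_i) = c_i for every i, so c is indeed a codeword.


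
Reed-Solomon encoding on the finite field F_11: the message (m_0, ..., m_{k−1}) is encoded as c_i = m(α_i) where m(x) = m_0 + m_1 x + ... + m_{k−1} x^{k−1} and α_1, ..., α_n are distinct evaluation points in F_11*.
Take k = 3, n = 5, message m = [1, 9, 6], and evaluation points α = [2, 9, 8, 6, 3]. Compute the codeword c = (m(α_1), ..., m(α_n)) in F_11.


c = [10, 7, 6, 7, 5]

Message polynomial: m(x) = 1 + 9·x + 6·x^2 (mod 11).
For each evaluation point α_i, compute m(α_i) mod 11:
  α_1 = 2: Horner steps 6 → 10 → 10, so m(2) = 10.
  α_2 = 9: Horner steps 6 → 8 → 7, so m(9) = 7.
  α_3 = 8: Horner steps 6 → 2 → 6, so m(8) = 6.
  α_4 = 6: Horner steps 6 → 1 → 7, so m(6) = 7.
  α_5 = 3: Horner steps 6 → 5 → 5, so m(3) = 5.
Codeword c = [10, 7, 6, 7, 5] ∈ F_11^5.


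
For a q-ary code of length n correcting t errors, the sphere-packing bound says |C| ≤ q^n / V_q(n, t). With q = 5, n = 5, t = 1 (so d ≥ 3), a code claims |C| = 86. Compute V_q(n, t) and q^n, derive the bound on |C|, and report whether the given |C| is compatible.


V_q(n, t) = 21, q^n = 3125, Hamming bound = 148, |C| = 86 ≤ bound (satisfied).

Step 1: Compute V_q(n, t) = Σ_{j=0}^1 C(n, j) (q−1)^j.
  j = 0: C(5,0)·(4)^0 = 1·1 = 1.
  j = 1: C(5,1)·(4)^1 = 5·4 = 20.
  V_q(n, t) = 1 + 20 = 21.
Step 2: q^n = 5^5 = 3125.
Step 3: Hamming bound ⌊q^n / V_q(n,t)⌋ = ⌊3125/21⌋ = 148.
Step 4: Compare |C| = 86 to 148: satisfied.
The claimed |C| lies below the Hamming bound.


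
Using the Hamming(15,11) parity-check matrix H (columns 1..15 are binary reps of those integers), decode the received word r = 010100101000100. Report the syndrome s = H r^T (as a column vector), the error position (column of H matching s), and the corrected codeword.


s = (0, 1, 0, 1)^T, error position = 5, corrected codeword c = 010110101000100

Compute s = H r^T mod 2 one row at a time:
  s_1 = 0 + 1 + 0 + 0 + 0 + 1 + 0 + 0 = 2 ≡ 0 (mod 2).
  s_2 = 1 + 0 + 0 + 1 + 0 + 1 + 0 + 0 = 3 ≡ 1 (mod 2).
  s_3 = 1 + 0 + 0 + 1 + 0 + 0 + 0 + 0 = 2 ≡ 0 (mod 2).
  s_4 = 0 + 0 + 0 + 1 + 1 + 0 + 1 + 0 = 3 ≡ 1 (mod 2).
s = (0, 1, 0, 1)^T — this equals column 5 of H (binary 0101), so error is at position 5.
Correct: flip bit 5 of r = 010100101000100 to get c = 010110101000100.


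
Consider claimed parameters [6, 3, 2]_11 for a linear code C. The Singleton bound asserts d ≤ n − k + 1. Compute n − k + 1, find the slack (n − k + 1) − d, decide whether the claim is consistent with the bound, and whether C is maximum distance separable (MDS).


Singleton RHS = n − k + 1 = 4, slack = 2, bound satisfied, not MDS.

Singleton bound: d ≤ n − k + 1.
Here n = 6, k = 3, so n − k + 1 = 4.
Given d = 2, check d ≤ 4: YES.
Slack = (n − k + 1) − d = 2.
The code is NOT MDS (slack = 2 > 0).
Description: the claimed parameters are [6, 3, 2]_11; such a code would be non-MDS.


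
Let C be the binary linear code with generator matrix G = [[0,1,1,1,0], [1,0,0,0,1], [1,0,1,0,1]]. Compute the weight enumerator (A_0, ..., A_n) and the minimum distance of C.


Weight distribution: A_0 = 1, A_1 = 1, A_2 = 2, A_3 = 2, A_4 = 1, A_5 = 1. Minimum distance d = 1.

Enumerate all 2^3 = 8 messages m ∈ F_2^3.
For each, compute codeword c = mG in F_2^5, then tally its weight.
  m = 000 → c = 00000, weight = 0.
  m = 100 → c = 01110, weight = 3.
  m = 010 → c = 10001, weight = 2.
  m = 110 → c = 11111, weight = 5.
  m = 001 → c = 10101, weight = 3.
  m = 101 → c = 11011, weight = 4.
  m = 011 → c = 00100, weight = 1.
  m = 111 → c = 01010, weight = 2.
Tally weights:
  weight 0: 1 codewords.
  weight 1: 1 codewords.
  weight 2: 2 codewords.
  weight 3: 2 codewords.
  weight 4: 1 codewords.
  weight 5: 1 codewords.
Minimum distance d = smallest w > 0 with A_w > 0 = 1.
Sanity: Σ A_w = 8 = 2^3 = 8 ✓.


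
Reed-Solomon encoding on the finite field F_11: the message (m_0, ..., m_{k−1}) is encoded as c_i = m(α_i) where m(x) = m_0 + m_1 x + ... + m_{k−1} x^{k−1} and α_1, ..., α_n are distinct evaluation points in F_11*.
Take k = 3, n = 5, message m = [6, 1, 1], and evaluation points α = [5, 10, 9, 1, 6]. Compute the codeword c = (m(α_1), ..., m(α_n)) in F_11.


c = [3, 6, 8, 8, 4]

Message polynomial: m(x) = 6 + 1·x + 1·x^2 (mod 11).
For each evaluation point α_i, compute m(α_i) mod 11:
  α_1 = 5: Horner steps 1 → 6 → 3, so m(5) = 3.
  α_2 = 10: Horner steps 1 → 0 → 6, so m(10) = 6.
  α_3 = 9: Horner steps 1 → 10 → 8, so m(9) = 8.
  α_4 = 1: Horner steps 1 → 2 → 8, so m(1) = 8.
  α_5 = 6: Horner steps 1 → 7 → 4, so m(6) = 4.
Codeword c = [3, 6, 8, 8, 4] ∈ F_11^5.
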